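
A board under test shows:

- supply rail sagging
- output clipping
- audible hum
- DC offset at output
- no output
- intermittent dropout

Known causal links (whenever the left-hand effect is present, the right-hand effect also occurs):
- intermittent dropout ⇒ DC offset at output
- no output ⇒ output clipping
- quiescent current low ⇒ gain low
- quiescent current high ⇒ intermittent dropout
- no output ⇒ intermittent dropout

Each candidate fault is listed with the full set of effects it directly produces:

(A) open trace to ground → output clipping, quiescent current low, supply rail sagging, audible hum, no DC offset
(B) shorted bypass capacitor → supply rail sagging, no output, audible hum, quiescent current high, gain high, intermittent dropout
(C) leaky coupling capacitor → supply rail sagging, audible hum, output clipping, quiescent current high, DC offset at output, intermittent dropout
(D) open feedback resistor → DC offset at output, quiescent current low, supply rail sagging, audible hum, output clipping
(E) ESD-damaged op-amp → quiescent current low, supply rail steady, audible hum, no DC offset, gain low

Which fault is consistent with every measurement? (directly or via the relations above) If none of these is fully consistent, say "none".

Per-candidate check:
(A) open trace to ground — supply rail sagging +; output clipping +; audible hum +; DC offset at output -; no output -; intermittent dropout -
(B) shorted bypass capacitor — supply rail sagging +; output clipping + (via no output → output clipping); audible hum +; DC offset at output + (via intermittent dropout → DC offset at output); no output +; intermittent dropout +
(C) leaky coupling capacitor — supply rail sagging +; output clipping +; audible hum +; DC offset at output +; no output -; intermittent dropout +
(D) open feedback resistor — supply rail sagging +; output clipping +; audible hum +; DC offset at output +; no output -; intermittent dropout -
(E) ESD-damaged op-amp — fails on supply rail sagging, output clipping, DC offset at output, no output, intermittent dropout (predicts supply rail steady, not supply rail sagging; predicts no DC offset, not DC offset at output)
Only (B) is consistent with every observation.

B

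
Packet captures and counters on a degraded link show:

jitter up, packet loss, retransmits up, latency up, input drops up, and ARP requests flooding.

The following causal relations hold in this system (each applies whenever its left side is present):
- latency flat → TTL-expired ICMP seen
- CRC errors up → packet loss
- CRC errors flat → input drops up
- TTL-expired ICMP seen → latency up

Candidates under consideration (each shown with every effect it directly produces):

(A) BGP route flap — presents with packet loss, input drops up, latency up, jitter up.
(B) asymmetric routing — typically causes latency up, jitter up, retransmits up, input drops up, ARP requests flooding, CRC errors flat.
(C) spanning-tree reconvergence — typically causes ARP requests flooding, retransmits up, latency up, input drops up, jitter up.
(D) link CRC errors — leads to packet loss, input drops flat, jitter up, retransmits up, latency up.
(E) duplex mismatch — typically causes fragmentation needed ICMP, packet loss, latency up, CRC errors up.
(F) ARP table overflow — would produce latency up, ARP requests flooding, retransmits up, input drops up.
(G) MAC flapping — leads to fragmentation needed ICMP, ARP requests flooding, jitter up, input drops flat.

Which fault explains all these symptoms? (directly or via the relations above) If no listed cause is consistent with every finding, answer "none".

none

Testing each hypothesis:
(A) BGP route flap — does not account for retransmits up, ARP requests flooding
(B) asymmetric routing — jitter up match; packet loss miss; retransmits up match; latency up match; input drops up match; ARP requests flooding match
(C) spanning-tree reconvergence — jitter up match; packet loss miss; retransmits up match; latency up match; input drops up match; ARP requests flooding match
(D) link CRC errors — fails on input drops up, ARP requests flooding (predicts input drops flat, not input drops up)
(E) duplex mismatch — jitter up miss; packet loss match; retransmits up miss; latency up match; input drops up miss; ARP requests flooding miss
(F) ARP table overflow — jitter up miss; packet loss miss; retransmits up match; latency up match; input drops up match; ARP requests flooding match
(G) MAC flapping — jitter up match; packet loss miss; retransmits up miss; latency up miss; input drops up miss; ARP requests flooding match
Every candidate fails on at least one observation.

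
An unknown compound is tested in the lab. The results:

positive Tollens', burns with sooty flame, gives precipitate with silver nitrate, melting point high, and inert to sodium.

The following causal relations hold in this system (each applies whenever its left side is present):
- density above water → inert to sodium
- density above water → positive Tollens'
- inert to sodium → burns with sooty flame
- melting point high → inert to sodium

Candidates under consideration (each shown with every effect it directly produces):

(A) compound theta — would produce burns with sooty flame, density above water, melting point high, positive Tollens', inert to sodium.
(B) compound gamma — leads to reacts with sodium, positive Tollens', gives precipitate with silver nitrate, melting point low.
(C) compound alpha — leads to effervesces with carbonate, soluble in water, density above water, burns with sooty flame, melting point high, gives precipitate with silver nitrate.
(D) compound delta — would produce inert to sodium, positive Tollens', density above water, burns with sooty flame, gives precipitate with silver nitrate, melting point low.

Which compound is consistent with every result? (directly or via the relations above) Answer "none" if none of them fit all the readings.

C

Checking each candidate against the observations:
(A) compound theta — positive Tollens' yes; burns with sooty flame yes; gives precipitate with silver nitrate NO; melting point high yes; inert to sodium yes
(B) compound gamma — positive Tollens' yes; burns with sooty flame NO; gives precipitate with silver nitrate yes; melting point high NO; inert to sodium NO
(C) compound alpha — positive Tollens' yes (through density above water → positive Tollens'); burns with sooty flame yes; gives precipitate with silver nitrate yes; melting point high yes; inert to sodium yes (through melting point high → inert to sodium)
(D) compound delta — positive Tollens' yes; burns with sooty flame yes; gives precipitate with silver nitrate yes; melting point high NO; inert to sodium yes
(C) alone accounts for all the evidence.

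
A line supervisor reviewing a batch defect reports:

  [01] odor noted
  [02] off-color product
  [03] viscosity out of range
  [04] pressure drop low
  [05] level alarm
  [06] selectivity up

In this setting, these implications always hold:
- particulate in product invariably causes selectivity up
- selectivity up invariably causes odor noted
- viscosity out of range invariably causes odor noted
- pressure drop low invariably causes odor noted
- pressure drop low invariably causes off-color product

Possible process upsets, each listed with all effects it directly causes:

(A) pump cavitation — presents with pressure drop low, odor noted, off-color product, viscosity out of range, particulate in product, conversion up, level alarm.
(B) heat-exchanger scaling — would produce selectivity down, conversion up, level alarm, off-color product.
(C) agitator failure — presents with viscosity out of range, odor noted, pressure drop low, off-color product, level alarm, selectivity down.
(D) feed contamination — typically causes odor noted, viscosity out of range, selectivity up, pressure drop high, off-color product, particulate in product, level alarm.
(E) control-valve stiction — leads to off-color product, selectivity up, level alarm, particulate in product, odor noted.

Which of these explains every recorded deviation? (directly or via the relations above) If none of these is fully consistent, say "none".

A

Checking each candidate against the observations:
(A) pump cavitation — accounts for every observation (selectivity up via particulate in product → selectivity up)
(B) heat-exchanger scaling — fails on odor noted, viscosity out of range, pressure drop low, selectivity up (predicts selectivity down, not selectivity up)
(C) agitator failure — fails on selectivity up (predicts selectivity down, not selectivity up)
(D) feed contamination — odor noted +; off-color product +; viscosity out of range +; pressure drop low -; level alarm +; selectivity up +
(E) control-valve stiction — odor noted +; off-color product +; viscosity out of range -; pressure drop low -; level alarm +; selectivity up +
(A) alone accounts for all the evidence.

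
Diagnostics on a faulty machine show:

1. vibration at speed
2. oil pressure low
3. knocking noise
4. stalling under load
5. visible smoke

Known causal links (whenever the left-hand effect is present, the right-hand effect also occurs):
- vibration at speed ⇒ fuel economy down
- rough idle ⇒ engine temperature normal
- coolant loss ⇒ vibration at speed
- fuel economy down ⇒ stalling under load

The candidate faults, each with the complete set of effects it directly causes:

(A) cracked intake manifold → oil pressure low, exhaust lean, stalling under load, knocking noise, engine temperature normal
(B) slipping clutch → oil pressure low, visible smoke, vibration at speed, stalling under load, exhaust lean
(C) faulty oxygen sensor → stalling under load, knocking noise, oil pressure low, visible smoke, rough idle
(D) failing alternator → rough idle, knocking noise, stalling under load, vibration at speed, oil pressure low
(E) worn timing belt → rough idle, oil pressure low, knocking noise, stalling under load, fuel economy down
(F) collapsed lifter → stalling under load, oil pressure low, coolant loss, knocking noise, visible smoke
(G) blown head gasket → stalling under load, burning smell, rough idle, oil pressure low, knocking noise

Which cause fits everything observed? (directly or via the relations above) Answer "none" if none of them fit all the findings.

F

Checking each candidate against the observations:
(A) cracked intake manifold — does not account for vibration at speed, visible smoke
(B) slipping clutch — vibration at speed +; oil pressure low +; knocking noise -; stalling under load +; visible smoke +
(C) faulty oxygen sensor — does not account for vibration at speed
(D) failing alternator — does not account for visible smoke
(E) worn timing belt — vibration at speed -; oil pressure low +; knocking noise +; stalling under load +; visible smoke -
(F) collapsed lifter — vibration at speed + (through coolant loss → vibration at speed); oil pressure low +; knocking noise +; stalling under load +; visible smoke +
(G) blown head gasket — vibration at speed -; oil pressure low +; knocking noise +; stalling under load +; visible smoke -
(F) alone accounts for all the evidence.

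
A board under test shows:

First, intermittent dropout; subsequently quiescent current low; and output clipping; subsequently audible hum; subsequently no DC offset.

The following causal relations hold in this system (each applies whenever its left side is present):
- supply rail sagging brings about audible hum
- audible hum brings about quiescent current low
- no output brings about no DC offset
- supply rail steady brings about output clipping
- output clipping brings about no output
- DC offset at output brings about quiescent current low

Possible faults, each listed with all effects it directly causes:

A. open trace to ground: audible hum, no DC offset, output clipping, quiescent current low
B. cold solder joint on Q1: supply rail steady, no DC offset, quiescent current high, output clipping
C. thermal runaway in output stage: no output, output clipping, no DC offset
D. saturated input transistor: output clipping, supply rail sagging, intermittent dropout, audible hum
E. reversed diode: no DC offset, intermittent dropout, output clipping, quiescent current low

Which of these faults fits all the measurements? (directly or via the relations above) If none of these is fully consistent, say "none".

D

Testing each hypothesis:
(A) open trace to ground — does not account for intermittent dropout
(B) cold solder joint on Q1 — intermittent dropout miss; quiescent current low miss; output clipping match; audible hum miss; no DC offset match
(C) thermal runaway in output stage — intermittent dropout miss; quiescent current low miss; output clipping match; audible hum miss; no DC offset match
(D) saturated input transistor — accounts for every observation (quiescent current low by audible hum → quiescent current low)
(E) reversed diode — intermittent dropout match; quiescent current low match; output clipping match; audible hum miss; no DC offset match
(D) is the only candidate with no mismatches.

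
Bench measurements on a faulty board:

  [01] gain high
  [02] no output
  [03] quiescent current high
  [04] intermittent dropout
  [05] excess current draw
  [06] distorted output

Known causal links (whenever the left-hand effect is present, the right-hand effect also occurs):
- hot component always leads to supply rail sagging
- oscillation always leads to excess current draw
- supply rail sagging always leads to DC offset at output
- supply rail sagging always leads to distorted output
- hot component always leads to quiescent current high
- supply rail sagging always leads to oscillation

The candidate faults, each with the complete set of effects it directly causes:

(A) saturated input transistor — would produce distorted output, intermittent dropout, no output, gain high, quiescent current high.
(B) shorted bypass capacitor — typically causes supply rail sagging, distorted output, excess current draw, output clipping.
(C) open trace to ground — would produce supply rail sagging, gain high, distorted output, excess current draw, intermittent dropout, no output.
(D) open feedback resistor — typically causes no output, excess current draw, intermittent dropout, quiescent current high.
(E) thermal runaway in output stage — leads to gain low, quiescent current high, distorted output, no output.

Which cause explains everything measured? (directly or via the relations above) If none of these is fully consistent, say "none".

none

For each candidate, compare predicted effects to what was observed:
(A) saturated input transistor — gain high +; no output +; quiescent current high +; intermittent dropout +; excess current draw -; distorted output +
(B) shorted bypass capacitor — does not account for gain high, no output, quiescent current high, intermittent dropout
(C) open trace to ground — gain high +; no output +; quiescent current high -; intermittent dropout +; excess current draw +; distorted output +
(D) open feedback resistor — gain high -; no output +; quiescent current high +; intermittent dropout +; excess current draw +; distorted output -
(E) thermal runaway in output stage — gain high -; no output +; quiescent current high +; intermittent dropout -; excess current draw -; distorted output +
No candidate is consistent with all observations.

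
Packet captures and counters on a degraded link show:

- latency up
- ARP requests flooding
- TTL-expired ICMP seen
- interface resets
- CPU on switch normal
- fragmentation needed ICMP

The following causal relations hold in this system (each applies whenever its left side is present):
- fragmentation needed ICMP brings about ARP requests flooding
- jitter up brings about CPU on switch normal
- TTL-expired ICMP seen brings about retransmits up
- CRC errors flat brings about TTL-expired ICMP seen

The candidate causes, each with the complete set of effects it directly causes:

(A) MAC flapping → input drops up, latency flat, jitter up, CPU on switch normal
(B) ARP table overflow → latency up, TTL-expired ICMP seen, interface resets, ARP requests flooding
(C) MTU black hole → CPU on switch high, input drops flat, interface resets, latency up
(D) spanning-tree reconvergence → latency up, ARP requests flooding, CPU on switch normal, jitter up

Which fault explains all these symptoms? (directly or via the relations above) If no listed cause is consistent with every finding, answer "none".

none

Checking each candidate against the observations:
(A) MAC flapping — fails on latency up, ARP requests flooding, TTL-expired ICMP seen, interface resets, fragmentation needed ICMP (predicts latency flat, not latency up)
(B) ARP table overflow — latency up match; ARP requests flooding match; TTL-expired ICMP seen match; interface resets match; CPU on switch normal miss; fragmentation needed ICMP miss
(C) MTU black hole — fails on ARP requests flooding, TTL-expired ICMP seen, CPU on switch normal, fragmentation needed ICMP (predicts CPU on switch high, not CPU on switch normal)
(D) spanning-tree reconvergence — does not account for TTL-expired ICMP seen, interface resets, fragmentation needed ICMP
None of the listed candidates fits everything.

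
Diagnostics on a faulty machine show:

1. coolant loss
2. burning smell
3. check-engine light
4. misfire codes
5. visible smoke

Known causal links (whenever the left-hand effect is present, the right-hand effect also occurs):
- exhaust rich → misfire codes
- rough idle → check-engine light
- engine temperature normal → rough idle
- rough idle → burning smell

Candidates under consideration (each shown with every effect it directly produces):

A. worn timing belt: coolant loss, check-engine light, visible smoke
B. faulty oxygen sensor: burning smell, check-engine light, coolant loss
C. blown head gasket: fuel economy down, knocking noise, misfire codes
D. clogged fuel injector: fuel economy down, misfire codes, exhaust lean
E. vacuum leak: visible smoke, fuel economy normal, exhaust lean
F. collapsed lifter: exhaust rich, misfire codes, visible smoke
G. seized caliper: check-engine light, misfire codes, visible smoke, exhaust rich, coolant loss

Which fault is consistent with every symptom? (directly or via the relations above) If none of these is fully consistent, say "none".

none

For each candidate, compare predicted effects to what was observed:
(A) worn timing belt — does not account for burning smell, misfire codes
(B) faulty oxygen sensor — does not account for misfire codes, visible smoke
(C) blown head gasket — coolant loss ✗; burning smell ✗; check-engine light ✗; misfire codes ✓; visible smoke ✗
(D) clogged fuel injector — does not account for coolant loss, burning smell, check-engine light, visible smoke
(E) vacuum leak — coolant loss ✗; burning smell ✗; check-engine light ✗; misfire codes ✗; visible smoke ✓
(F) collapsed lifter — does not account for coolant loss, burning smell, check-engine light
(G) seized caliper — does not account for burning smell
Every candidate fails on at least one observation.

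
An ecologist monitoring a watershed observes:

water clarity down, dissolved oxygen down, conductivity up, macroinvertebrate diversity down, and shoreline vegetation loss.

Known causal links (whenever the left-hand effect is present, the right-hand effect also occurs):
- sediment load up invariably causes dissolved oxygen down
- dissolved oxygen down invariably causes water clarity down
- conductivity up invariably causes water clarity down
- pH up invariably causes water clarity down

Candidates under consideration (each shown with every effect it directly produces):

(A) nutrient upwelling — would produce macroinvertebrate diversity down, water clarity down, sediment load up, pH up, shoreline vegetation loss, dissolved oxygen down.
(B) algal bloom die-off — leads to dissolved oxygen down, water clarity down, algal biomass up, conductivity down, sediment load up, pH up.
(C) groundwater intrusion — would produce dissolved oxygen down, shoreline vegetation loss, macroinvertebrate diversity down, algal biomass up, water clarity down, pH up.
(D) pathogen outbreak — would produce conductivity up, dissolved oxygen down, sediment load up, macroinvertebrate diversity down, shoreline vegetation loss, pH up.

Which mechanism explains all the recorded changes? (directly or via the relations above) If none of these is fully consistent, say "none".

D

Checking each candidate against the observations:
(A) nutrient upwelling — water clarity down yes; dissolved oxygen down yes; conductivity up NO; macroinvertebrate diversity down yes; shoreline vegetation loss yes
(B) algal bloom die-off — water clarity down yes; dissolved oxygen down yes; conductivity up NO; macroinvertebrate diversity down NO; shoreline vegetation loss NO
(C) groundwater intrusion — does not account for conductivity up
(D) pathogen outbreak — water clarity down yes (by dissolved oxygen down → water clarity down); dissolved oxygen down yes; conductivity up yes; macroinvertebrate diversity down yes; shoreline vegetation loss yes
Only (D) is consistent with every observation.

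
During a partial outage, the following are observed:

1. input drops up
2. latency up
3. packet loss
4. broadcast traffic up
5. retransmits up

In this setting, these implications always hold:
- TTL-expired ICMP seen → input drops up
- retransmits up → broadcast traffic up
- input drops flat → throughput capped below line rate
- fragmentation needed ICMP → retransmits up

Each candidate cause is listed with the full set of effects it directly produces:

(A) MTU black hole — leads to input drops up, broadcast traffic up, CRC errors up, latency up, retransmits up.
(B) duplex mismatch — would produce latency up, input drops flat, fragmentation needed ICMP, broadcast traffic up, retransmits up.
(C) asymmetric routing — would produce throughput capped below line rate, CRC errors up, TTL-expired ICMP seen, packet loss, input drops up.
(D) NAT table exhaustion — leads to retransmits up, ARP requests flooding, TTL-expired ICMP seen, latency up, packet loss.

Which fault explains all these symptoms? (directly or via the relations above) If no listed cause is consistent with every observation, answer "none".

D

For each candidate, compare predicted effects to what was observed:
(A) MTU black hole — does not account for packet loss
(B) duplex mismatch — input drops up NO; latency up yes; packet loss NO; broadcast traffic up yes; retransmits up yes
(C) asymmetric routing — input drops up yes; latency up NO; packet loss yes; broadcast traffic up NO; retransmits up NO
(D) NAT table exhaustion — input drops up yes (via TTL-expired ICMP seen → input drops up); latency up yes; packet loss yes; broadcast traffic up yes (via retransmits up → broadcast traffic up); retransmits up yes
Only (D) is consistent with every observation.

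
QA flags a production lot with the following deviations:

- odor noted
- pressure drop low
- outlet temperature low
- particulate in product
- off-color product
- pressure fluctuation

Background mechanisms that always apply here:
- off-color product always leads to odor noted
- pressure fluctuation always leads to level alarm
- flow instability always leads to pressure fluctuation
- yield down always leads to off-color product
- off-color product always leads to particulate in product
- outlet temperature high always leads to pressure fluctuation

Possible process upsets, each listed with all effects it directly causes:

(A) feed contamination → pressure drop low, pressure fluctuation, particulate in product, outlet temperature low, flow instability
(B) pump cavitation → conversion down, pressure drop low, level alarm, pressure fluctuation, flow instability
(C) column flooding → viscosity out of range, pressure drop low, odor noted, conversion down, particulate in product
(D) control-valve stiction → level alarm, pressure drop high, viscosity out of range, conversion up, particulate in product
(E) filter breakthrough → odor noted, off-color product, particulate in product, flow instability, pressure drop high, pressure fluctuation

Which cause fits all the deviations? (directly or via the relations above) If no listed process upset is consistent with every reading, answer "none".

Checking each candidate against the observations:
(A) feed contamination — does not account for odor noted, off-color product
(B) pump cavitation — odor noted NO; pressure drop low yes; outlet temperature low NO; particulate in product NO; off-color product NO; pressure fluctuation yes
(C) column flooding — odor noted yes; pressure drop low yes; outlet temperature low NO; particulate in product yes; off-color product NO; pressure fluctuation NO
(D) control-valve stiction — fails on odor noted, pressure drop low, outlet temperature low, off-color product, pressure fluctuation (predicts pressure drop high, not pressure drop low)
(E) filter breakthrough — fails on pressure drop low, outlet temperature low (predicts pressure drop high, not pressure drop low)
None of the listed candidates fits everything.

none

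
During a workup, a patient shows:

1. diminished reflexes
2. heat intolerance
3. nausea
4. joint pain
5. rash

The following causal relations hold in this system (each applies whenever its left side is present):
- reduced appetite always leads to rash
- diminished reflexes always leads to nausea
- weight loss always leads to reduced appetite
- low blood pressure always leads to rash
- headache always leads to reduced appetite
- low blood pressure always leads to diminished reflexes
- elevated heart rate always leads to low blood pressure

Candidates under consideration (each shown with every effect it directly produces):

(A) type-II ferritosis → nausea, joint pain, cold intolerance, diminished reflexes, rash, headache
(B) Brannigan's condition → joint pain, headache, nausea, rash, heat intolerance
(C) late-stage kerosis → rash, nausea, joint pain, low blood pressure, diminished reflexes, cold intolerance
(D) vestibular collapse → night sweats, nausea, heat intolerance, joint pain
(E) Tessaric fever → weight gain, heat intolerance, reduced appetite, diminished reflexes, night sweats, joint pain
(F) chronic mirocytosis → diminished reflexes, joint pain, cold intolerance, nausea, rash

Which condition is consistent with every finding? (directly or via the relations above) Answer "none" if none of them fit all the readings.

E

Per-candidate check:
(A) type-II ferritosis — diminished reflexes yes; heat intolerance NO; nausea yes; joint pain yes; rash yes
(B) Brannigan's condition — does not account for diminished reflexes
(C) late-stage kerosis — fails on heat intolerance (predicts cold intolerance, not heat intolerance)
(D) vestibular collapse — does not account for diminished reflexes, rash
(E) Tessaric fever — accounts for every observation (nausea via diminished reflexes → nausea)
(F) chronic mirocytosis — diminished reflexes yes; heat intolerance NO; nausea yes; joint pain yes; rash yes
(E) alone accounts for all the evidence.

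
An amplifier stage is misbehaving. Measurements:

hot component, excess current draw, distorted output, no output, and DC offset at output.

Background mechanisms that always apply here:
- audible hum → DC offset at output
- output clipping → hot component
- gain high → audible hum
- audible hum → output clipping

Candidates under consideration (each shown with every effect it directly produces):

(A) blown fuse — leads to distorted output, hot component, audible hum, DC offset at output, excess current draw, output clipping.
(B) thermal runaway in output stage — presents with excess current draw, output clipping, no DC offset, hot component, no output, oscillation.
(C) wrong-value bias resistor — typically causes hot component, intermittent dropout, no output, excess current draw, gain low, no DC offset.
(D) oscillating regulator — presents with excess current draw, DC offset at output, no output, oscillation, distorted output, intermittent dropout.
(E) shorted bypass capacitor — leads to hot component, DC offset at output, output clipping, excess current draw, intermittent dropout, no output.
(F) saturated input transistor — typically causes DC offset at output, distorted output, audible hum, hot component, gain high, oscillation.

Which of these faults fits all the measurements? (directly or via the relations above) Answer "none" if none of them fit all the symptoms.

Checking each candidate against the observations:
(A) blown fuse — hot component +; excess current draw +; distorted output +; no output -; DC offset at output +
(B) thermal runaway in output stage — fails on distorted output, DC offset at output (predicts no DC offset, not DC offset at output)
(C) wrong-value bias resistor — fails on distorted output, DC offset at output (predicts no DC offset, not DC offset at output)
(D) oscillating regulator — hot component -; excess current draw +; distorted output +; no output +; DC offset at output +
(E) shorted bypass capacitor — hot component +; excess current draw +; distorted output -; no output +; DC offset at output +
(F) saturated input transistor — does not account for excess current draw, no output
No candidate is consistent with all observations.

none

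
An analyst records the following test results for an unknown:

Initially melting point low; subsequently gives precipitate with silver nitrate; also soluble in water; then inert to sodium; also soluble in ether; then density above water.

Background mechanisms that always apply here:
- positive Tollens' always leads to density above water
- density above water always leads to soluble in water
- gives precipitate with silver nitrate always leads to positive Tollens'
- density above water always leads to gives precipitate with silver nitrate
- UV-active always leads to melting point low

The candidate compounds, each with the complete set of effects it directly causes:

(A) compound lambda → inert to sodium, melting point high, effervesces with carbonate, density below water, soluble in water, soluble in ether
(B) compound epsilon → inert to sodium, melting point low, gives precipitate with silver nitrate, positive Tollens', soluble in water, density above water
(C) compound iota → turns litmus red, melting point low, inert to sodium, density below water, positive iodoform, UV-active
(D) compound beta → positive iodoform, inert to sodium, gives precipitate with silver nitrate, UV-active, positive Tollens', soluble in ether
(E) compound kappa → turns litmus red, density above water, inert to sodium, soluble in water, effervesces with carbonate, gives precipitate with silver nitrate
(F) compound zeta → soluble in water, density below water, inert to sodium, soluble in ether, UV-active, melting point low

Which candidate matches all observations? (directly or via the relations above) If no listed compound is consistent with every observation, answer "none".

D

Checking each candidate against the observations:
(A) compound lambda — fails on melting point low, gives precipitate with silver nitrate, density above water (predicts melting point high, not melting point low; predicts density below water, not density above water)
(B) compound epsilon — melting point low yes; gives precipitate with silver nitrate yes; soluble in water yes; inert to sodium yes; soluble in ether NO; density above water yes
(C) compound iota — fails on gives precipitate with silver nitrate, soluble in water, soluble in ether, density above water (predicts density below water, not density above water)
(D) compound beta — accounts for every observation (melting point low through UV-active → melting point low)
(E) compound kappa — melting point low NO; gives precipitate with silver nitrate yes; soluble in water yes; inert to sodium yes; soluble in ether NO; density above water yes
(F) compound zeta — melting point low yes; gives precipitate with silver nitrate NO; soluble in water yes; inert to sodium yes; soluble in ether yes; density above water NO
Only (D) is consistent with every observation.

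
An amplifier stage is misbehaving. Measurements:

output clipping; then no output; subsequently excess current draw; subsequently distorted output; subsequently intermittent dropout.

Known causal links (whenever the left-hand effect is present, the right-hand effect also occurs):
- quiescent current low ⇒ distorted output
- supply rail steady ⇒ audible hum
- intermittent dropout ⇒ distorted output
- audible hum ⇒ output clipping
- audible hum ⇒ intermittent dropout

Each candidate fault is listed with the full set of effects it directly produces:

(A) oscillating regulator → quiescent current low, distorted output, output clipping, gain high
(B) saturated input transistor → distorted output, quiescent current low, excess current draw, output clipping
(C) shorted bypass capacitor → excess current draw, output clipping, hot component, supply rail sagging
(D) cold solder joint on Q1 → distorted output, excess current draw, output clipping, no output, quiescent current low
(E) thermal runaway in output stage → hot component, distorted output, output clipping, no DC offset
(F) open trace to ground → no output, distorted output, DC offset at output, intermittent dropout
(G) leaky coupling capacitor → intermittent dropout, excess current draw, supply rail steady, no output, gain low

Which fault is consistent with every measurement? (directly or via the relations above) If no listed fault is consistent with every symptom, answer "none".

G

For each candidate, compare predicted effects to what was observed:
(A) oscillating regulator — output clipping match; no output miss; excess current draw miss; distorted output match; intermittent dropout miss
(B) saturated input transistor — does not account for no output, intermittent dropout
(C) shorted bypass capacitor — output clipping match; no output miss; excess current draw match; distorted output miss; intermittent dropout miss
(D) cold solder joint on Q1 — does not account for intermittent dropout
(E) thermal runaway in output stage — output clipping match; no output miss; excess current draw miss; distorted output match; intermittent dropout miss
(F) open trace to ground — does not account for output clipping, excess current draw
(G) leaky coupling capacitor — accounts for every observation (output clipping through supply rail steady → audible hum → output clipping)
(G) is the only candidate with no mismatches.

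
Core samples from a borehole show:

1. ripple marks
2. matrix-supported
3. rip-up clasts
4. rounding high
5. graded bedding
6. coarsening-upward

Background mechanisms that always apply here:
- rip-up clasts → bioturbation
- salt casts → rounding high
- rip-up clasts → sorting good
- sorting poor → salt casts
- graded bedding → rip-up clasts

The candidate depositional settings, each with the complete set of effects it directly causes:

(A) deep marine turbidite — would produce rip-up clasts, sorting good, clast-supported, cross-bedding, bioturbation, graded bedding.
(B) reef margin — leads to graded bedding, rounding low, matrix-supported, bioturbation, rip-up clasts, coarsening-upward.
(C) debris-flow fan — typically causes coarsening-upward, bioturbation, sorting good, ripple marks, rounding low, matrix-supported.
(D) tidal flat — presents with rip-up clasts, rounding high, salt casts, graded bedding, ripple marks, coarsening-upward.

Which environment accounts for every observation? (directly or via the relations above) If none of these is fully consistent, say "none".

For each candidate, compare predicted effects to what was observed:
(A) deep marine turbidite — fails on ripple marks, matrix-supported, rounding high, coarsening-upward (predicts clast-supported, not matrix-supported)
(B) reef margin — ripple marks NO; matrix-supported yes; rip-up clasts yes; rounding high NO; graded bedding yes; coarsening-upward yes
(C) debris-flow fan — ripple marks yes; matrix-supported yes; rip-up clasts NO; rounding high NO; graded bedding NO; coarsening-upward yes
(D) tidal flat — does not account for matrix-supported
No candidate is consistent with all observations.

none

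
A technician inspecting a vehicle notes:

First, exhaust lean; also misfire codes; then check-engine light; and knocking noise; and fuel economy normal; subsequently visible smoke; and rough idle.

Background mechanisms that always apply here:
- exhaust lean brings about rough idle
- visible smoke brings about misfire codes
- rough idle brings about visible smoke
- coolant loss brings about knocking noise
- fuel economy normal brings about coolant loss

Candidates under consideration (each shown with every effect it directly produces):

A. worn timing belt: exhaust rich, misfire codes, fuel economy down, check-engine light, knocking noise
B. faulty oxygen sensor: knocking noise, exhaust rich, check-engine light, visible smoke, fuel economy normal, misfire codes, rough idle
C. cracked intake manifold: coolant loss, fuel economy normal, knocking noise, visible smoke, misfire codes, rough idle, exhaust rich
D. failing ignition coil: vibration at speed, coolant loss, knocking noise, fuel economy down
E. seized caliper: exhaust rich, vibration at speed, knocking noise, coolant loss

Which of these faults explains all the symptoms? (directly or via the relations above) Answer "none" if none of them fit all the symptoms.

For each candidate, compare predicted effects to what was observed:
(A) worn timing belt — fails on exhaust lean, fuel economy normal, visible smoke, rough idle (predicts exhaust rich, not exhaust lean; predicts fuel economy down, not fuel economy normal)
(B) faulty oxygen sensor — exhaust lean NO; misfire codes yes; check-engine light yes; knocking noise yes; fuel economy normal yes; visible smoke yes; rough idle yes
(C) cracked intake manifold — exhaust lean NO; misfire codes yes; check-engine light NO; knocking noise yes; fuel economy normal yes; visible smoke yes; rough idle yes
(D) failing ignition coil — exhaust lean NO; misfire codes NO; check-engine light NO; knocking noise yes; fuel economy normal NO; visible smoke NO; rough idle NO
(E) seized caliper — fails on exhaust lean, misfire codes, check-engine light, fuel economy normal, visible smoke, rough idle (predicts exhaust rich, not exhaust lean)
None of the listed candidates fits everything.

none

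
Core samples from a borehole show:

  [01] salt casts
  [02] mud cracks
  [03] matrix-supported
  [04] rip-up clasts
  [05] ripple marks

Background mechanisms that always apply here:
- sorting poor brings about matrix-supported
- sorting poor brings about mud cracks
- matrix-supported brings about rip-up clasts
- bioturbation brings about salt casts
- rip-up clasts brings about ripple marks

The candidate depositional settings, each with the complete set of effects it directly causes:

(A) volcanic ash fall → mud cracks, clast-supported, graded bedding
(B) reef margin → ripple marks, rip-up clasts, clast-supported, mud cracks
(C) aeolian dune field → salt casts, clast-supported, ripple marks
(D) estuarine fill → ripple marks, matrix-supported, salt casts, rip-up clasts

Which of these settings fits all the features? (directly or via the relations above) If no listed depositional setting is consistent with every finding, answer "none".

none

For each candidate, compare predicted effects to what was observed:
(A) volcanic ash fall — salt casts NO; mud cracks yes; matrix-supported NO; rip-up clasts NO; ripple marks NO
(B) reef margin — salt casts NO; mud cracks yes; matrix-supported NO; rip-up clasts yes; ripple marks yes
(C) aeolian dune field — salt casts yes; mud cracks NO; matrix-supported NO; rip-up clasts NO; ripple marks yes
(D) estuarine fill — salt casts yes; mud cracks NO; matrix-supported yes; rip-up clasts yes; ripple marks yes
No candidate is consistent with all observations.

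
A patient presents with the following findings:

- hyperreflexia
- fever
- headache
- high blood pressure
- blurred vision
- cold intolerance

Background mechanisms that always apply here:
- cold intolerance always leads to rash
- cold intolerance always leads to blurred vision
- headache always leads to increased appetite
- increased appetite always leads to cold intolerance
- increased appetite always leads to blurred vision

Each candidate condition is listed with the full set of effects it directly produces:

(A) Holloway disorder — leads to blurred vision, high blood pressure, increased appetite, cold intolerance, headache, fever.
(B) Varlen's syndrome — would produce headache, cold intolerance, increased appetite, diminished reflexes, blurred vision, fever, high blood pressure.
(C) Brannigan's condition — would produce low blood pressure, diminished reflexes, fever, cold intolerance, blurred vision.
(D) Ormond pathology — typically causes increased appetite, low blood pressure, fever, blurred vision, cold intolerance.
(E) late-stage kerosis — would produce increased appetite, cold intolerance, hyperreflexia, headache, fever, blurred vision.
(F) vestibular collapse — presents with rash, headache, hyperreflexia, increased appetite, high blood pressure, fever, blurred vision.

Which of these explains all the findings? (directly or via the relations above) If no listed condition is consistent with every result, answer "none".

F

For each candidate, compare predicted effects to what was observed:
(A) Holloway disorder — does not account for hyperreflexia
(B) Varlen's syndrome — fails on hyperreflexia (predicts diminished reflexes, not hyperreflexia)
(C) Brannigan's condition — fails on hyperreflexia, headache, high blood pressure (predicts diminished reflexes, not hyperreflexia; predicts low blood pressure, not high blood pressure)
(D) Ormond pathology — fails on hyperreflexia, headache, high blood pressure (predicts low blood pressure, not high blood pressure)
(E) late-stage kerosis — hyperreflexia match; fever match; headache match; high blood pressure miss; blurred vision match; cold intolerance match
(F) vestibular collapse — hyperreflexia match; fever match; headache match; high blood pressure match; blurred vision match; cold intolerance match (through increased appetite → cold intolerance)
Only (F) is consistent with every observation.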